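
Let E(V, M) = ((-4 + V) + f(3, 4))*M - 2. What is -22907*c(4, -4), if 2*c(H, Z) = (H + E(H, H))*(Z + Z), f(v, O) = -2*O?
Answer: -2748840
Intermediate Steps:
E(V, M) = -2 + M*(-12 + V) (E(V, M) = ((-4 + V) - 2*4)*M - 2 = ((-4 + V) - 8)*M - 2 = (-12 + V)*M - 2 = M*(-12 + V) - 2 = -2 + M*(-12 + V))
c(H, Z) = Z*(-2 + H² - 11*H) (c(H, Z) = ((H + (-2 - 12*H + H*H))*(Z + Z))/2 = ((H + (-2 - 12*H + H²))*(2*Z))/2 = ((H + (-2 + H² - 12*H))*(2*Z))/2 = ((-2 + H² - 11*H)*(2*Z))/2 = (2*Z*(-2 + H² - 11*H))/2 = Z*(-2 + H² - 11*H))
-22907*c(4, -4) = -(-91628)*(-2 + 4² - 11*4) = -(-91628)*(-2 + 16 - 44) = -(-91628)*(-30) = -22907*120 = -2748840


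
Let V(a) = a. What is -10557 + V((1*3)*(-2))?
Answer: -10563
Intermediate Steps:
-10557 + V((1*3)*(-2)) = -10557 + (1*3)*(-2) = -10557 + 3*(-2) = -10557 - 6 = -10563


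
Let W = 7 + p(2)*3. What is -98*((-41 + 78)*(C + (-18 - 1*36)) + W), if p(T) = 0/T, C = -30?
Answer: 303898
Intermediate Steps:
p(T) = 0
W = 7 (W = 7 + 0*3 = 7 + 0 = 7)
-98*((-41 + 78)*(C + (-18 - 1*36)) + W) = -98*((-41 + 78)*(-30 + (-18 - 1*36)) + 7) = -98*(37*(-30 + (-18 - 36)) + 7) = -98*(37*(-30 - 54) + 7) = -98*(37*(-84) + 7) = -98*(-3108 + 7) = -98*(-3101) = 303898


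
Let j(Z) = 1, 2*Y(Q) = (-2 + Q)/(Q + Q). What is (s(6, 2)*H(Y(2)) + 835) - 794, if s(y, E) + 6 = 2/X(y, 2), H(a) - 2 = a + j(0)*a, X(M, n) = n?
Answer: 31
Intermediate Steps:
Y(Q) = (-2 + Q)/(4*Q) (Y(Q) = ((-2 + Q)/(Q + Q))/2 = ((-2 + Q)/((2*Q)))/2 = ((-2 + Q)*(1/(2*Q)))/2 = ((-2 + Q)/(2*Q))/2 = (-2 + Q)/(4*Q))
H(a) = 2 + 2*a (H(a) = 2 + (a + 1*a) = 2 + (a + a) = 2 + 2*a)
s(y, E) = -5 (s(y, E) = -6 + 2/2 = -6 + 2*(½) = -6 + 1 = -5)
(s(6, 2)*H(Y(2)) + 835) - 794 = (-5*(2 + 2*((¼)*(-2 + 2)/2)) + 835) - 794 = (-5*(2 + 2*((¼)*(½)*0)) + 835) - 794 = (-5*(2 + 2*0) + 835) - 794 = (-5*(2 + 0) + 835) - 794 = (-5*2 + 835) - 794 = (-10 + 835) - 794 = 825 - 794 = 31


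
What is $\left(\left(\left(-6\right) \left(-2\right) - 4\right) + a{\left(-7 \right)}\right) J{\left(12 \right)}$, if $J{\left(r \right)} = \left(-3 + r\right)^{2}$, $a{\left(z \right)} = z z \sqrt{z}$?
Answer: $648 + 3969 i \sqrt{7} \approx 648.0 + 10501.0 i$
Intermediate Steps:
$a{\left(z \right)} = z^{\frac{5}{2}}$ ($a{\left(z \right)} = z^{2} \sqrt{z} = z^{\frac{5}{2}}$)
$\left(\left(\left(-6\right) \left(-2\right) - 4\right) + a{\left(-7 \right)}\right) J{\left(12 \right)} = \left(\left(\left(-6\right) \left(-2\right) - 4\right) + \left(-7\right)^{\frac{5}{2}}\right) \left(-3 + 12\right)^{2} = \left(\left(12 - 4\right) + 49 i \sqrt{7}\right) 9^{2} = \left(8 + 49 i \sqrt{7}\right) 81 = 648 + 3969 i \sqrt{7}$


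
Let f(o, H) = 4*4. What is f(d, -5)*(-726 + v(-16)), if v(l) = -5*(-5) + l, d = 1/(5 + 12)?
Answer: -11472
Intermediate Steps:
d = 1/17 ≈ 0.058824
v(l) = 25 + l
f(o, H) = 16
f(d, -5)*(-726 + v(-16)) = 16*(-726 + (25 - 16)) = 16*(-726 + 9) = 16*(-717) = -11472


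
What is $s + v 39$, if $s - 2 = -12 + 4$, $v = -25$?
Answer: $-981$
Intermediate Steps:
$s = -6$ ($s = 2 + \left(-12 + 4\right) = 2 - 8 = -6$)
$s + v 39 = -6 - 975 = -981$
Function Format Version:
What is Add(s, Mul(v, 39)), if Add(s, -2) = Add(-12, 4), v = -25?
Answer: -981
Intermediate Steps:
s = -6 (s = Add(2, Add(-12, 4)) = Add(2, -8) = -6)
Add(s, Mul(v, 39)) = Add(-6, Mul(-25, 39)) = Add(-6, -975) = -981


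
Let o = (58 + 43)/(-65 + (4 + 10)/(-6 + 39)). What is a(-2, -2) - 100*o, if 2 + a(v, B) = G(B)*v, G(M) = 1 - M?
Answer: 316252/2131 ≈ 148.41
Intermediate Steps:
o = -3333/2131 (o = 101/(-65 + 14/33) = 101/(-2131/33) = 101*(-33/2131) = -3333/2131 ≈ -1.5641)
a(v, B) = -2 + v*(1 - B) (a(v, B) = -2 + (1 - B)*v = -2 + v*(1 - B))
a(-2, -2) - 100*o = (-2 - 2 - 1*(-2)*(-2)) - 100*(-3333/2131) = (-2 - 2 - 4) + 333300/2131 = -8 + 333300/2131 = 316252/2131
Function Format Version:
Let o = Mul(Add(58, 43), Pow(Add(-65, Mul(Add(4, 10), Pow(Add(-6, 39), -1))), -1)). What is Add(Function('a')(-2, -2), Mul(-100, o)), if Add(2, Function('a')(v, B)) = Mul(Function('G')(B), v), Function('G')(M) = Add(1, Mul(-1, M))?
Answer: Rational(316252, 2131) ≈ 148.41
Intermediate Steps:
o = Rational(-3333, 2131) (o = Mul(101, Pow(Add(-65, Mul(14, Pow(33, -1))), -1)) = Mul(101, Pow(Add(-65, Mul(14, Rational(1, 33))), -1)) = Mul(101, Pow(Add(-65, Rational(14, 33)), -1)) = Mul(101, Pow(Rational(-2131, 33), -1)) = Mul(101, Rational(-33, 2131)) = Rational(-3333, 2131) ≈ -1.5641)
Function('a')(v, B) = Add(-2, Mul(v, Add(1, Mul(-1, B)))) (Function('a')(v, B) = Add(-2, Mul(Add(1, Mul(-1, B)), v)) = Add(-2, Mul(v, Add(1, Mul(-1, B)))))
Add(Function('a')(-2, -2), Mul(-100, o)) = Add(Add(-2, -2, Mul(-1, -2, -2)), Mul(-100, Rational(-3333, 2131))) = Add(Add(-2, -2, -4), Rational(333300, 2131)) = Add(-8, Rational(333300, 2131)) = Rational(316252, 2131)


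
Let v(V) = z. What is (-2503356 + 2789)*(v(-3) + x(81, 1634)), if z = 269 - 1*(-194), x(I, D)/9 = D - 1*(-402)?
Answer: -46978152229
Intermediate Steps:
x(I, D) = 3618 + 9*D (x(I, D) = 9*(D - 1*(-402)) = 9*(D + 402) = 9*(402 + D) = 3618 + 9*D)
z = 463 (z = 269 + 194 = 463)
v(V) = 463
(-2503356 + 2789)*(v(-3) + x(81, 1634)) = (-2503356 + 2789)*(463 + (3618 + 9*1634)) = -2500567*(463 + (3618 + 14706)) = -2500567*(463 + 18324) = -2500567*18787 = -46978152229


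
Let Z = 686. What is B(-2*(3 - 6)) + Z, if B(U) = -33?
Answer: 653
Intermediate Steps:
B(-2*(3 - 6)) + Z = -33 + 686 = 653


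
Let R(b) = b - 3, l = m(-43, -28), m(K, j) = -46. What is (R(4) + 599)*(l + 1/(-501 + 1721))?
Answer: -1683570/61 ≈ -27600.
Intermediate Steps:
l = -46
R(b) = -3 + b
(R(4) + 599)*(l + 1/(-501 + 1721)) = ((-3 + 4) + 599)*(-46 + 1/(-501 + 1721)) = (1 + 599)*(-46 + 1/1220) = 600*(-46 + 1/1220) = 600*(-56119/1220) = -1683570/61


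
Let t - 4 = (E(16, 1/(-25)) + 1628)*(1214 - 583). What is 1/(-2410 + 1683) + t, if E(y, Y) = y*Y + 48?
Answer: 19213813183/18175 ≈ 1.0572e+6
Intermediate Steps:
E(y, Y) = 48 + Y*y (E(y, Y) = Y*y + 48 = 48 + Y*y)
t = 26428904/25 (t = 4 + ((48 + 16/(-25)) + 1628)*(1214 - 583) = 4 + ((48 - 1/25*16) + 1628)*631 = 4 + ((48 - 16/25) + 1628)*631 = 4 + (1184/25 + 1628)*631 = 4 + (41884/25)*631 = 4 + 26428804/25 = 26428904/25 ≈ 1.0572e+6)
1/(-2410 + 1683) + t = 1/(-2410 + 1683) + 26428904/25 = 1/(-727) + 26428904/25 = -1/727 + 26428904/25 = 19213813183/18175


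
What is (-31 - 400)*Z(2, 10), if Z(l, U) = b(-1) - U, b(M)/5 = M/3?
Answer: 15085/3 ≈ 5028.3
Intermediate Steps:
b(M) = 5*M/3 (b(M) = 5*(M/3) = 5*M/3)
Z(l, U) = -5/3 - U (Z(l, U) = (5/3)*(-1) - U = -5/3 - U)
(-31 - 400)*Z(2, 10) = (-31 - 400)*(-5/3 - 1*10) = -431*(-5/3 - 10) = -431*(-35/3) = 15085/3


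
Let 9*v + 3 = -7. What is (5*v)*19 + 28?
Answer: -698/9 ≈ -77.556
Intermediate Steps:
v = -10/9 (v = -1/3 + (1/9)*(-7) = -1/3 - 7/9 = -10/9 ≈ -1.1111)
(5*v)*19 + 28 = (5*(-10/9))*19 + 28 = -50/9*19 + 28 = -950/9 + 28 = -698/9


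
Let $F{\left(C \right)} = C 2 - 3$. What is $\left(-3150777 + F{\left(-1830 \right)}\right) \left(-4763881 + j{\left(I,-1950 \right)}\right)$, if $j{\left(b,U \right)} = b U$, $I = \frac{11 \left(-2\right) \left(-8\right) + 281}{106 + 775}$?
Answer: $\frac{13241930023830840}{881} \approx 1.5031 \cdot 10^{13}$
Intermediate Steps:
$F{\left(C \right)} = -3 + 2 C$ ($F{\left(C \right)} = 2 C - 3 = -3 + 2 C$)
$I = \frac{457}{881}$ ($I = \frac{\left(-22\right) \left(-8\right) + 281}{881} = \left(176 + 281\right) \frac{1}{881} = 457 \cdot \frac{1}{881} = \frac{457}{881} \approx 0.51873$)
$j{\left(b,U \right)} = U b$
$\left(-3150777 + F{\left(-1830 \right)}\right) \left(-4763881 + j{\left(I,-1950 \right)}\right) = \left(-3150777 + \left(-3 + 2 \left(-1830\right)\right)\right) \left(-4763881 - \frac{891150}{881}\right) = \left(-3150777 - 3663\right) \left(-4763881 - \frac{891150}{881}\right) = \left(-3150777 - 3663\right) \left(- \frac{4197870311}{881}\right) = \left(-3154440\right) \left(- \frac{4197870311}{881}\right) = \frac{13241930023830840}{881}$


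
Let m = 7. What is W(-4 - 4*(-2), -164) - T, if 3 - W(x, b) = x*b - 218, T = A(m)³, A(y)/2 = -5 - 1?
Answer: 2605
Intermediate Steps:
A(y) = -12 (A(y) = 2*(-5 - 1) = 2*(-6) = -12)
T = -1728 (T = (-12)³ = -1728)
W(x, b) = 221 - b*x (W(x, b) = 3 - (x*b - 218) = 3 - (b*x - 218) = 3 - (-218 + b*x) = 3 + (218 - b*x) = 221 - b*x)
W(-4 - 4*(-2), -164) - T = (221 - 1*(-164)*(-4 - 4*(-2))) - 1*(-1728) = (221 - 1*(-164)*(-4 + 8)) + 1728 = (221 - 1*(-164)*4) + 1728 = (221 + 656) + 1728 = 877 + 1728 = 2605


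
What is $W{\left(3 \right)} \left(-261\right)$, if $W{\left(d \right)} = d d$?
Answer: $-2349$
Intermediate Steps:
$W{\left(d \right)} = d^{2}$
$W{\left(3 \right)} \left(-261\right) = 3^{2} \left(-261\right) = 9 \left(-261\right) = -2349$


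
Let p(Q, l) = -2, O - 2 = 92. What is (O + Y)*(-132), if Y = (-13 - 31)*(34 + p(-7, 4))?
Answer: 173448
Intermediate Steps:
O = 94 (O = 2 + 92 = 94)
Y = -1408 (Y = (-13 - 31)*(34 - 2) = -44*32 = -1408)
(O + Y)*(-132) = (94 - 1408)*(-132) = -1314*(-132) = 173448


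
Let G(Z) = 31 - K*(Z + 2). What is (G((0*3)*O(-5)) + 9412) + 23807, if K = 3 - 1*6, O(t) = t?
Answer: 33256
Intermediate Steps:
K = -3 (K = 3 - 6 = -3)
G(Z) = 37 + 3*Z (G(Z) = 31 - (-3*(Z + 2)) = 31 - (-3*(2 + Z)) = 31 - (-6 - 3*Z) = 31 + (6 + 3*Z) = 37 + 3*Z)
(G((0*3)*O(-5)) + 9412) + 23807 = ((37 + 3*((0*3)*(-5))) + 9412) + 23807 = ((37 + 3*(0*(-5))) + 9412) + 23807 = ((37 + 3*0) + 9412) + 23807 = ((37 + 0) + 9412) + 23807 = (37 + 9412) + 23807 = 9449 + 23807 = 33256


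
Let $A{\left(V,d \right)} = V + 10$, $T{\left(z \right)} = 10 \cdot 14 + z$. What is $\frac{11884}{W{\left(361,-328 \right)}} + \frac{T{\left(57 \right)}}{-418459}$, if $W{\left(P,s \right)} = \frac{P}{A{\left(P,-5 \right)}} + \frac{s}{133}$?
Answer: $- \frac{35054444736469}{4404280975} \approx -7959.2$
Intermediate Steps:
$T{\left(z \right)} = 140 + z$
$A{\left(V,d \right)} = 10 + V$
$W{\left(P,s \right)} = \frac{s}{133} + \frac{P}{10 + P}$ ($W{\left(P,s \right)} = \frac{P}{10 + P} + \frac{s}{133} = \frac{s}{133} + \frac{P}{10 + P}$)
$\frac{11884}{W{\left(361,-328 \right)}} + \frac{T{\left(57 \right)}}{-418459} = \frac{11884}{\frac{1}{10 + 361} \left(361 + \frac{1}{133} \left(-328\right) \left(10 + 361\right)\right)} + \frac{140 + 57}{-418459} = \frac{11884}{\frac{1}{371} \left(361 + \frac{1}{133} \left(-328\right) 371\right)} + 197 \left(- \frac{1}{418459}\right) = \frac{11884}{\frac{1}{371} \left(361 - \frac{17384}{19}\right)} - \frac{197}{418459} = \frac{11884}{\frac{1}{371} \left(- \frac{10525}{19}\right)} - \frac{197}{418459} = \frac{11884}{- \frac{10525}{7049}} - \frac{197}{418459} = 11884 \left(- \frac{7049}{10525}\right) - \frac{197}{418459} = - \frac{83770316}{10525} - \frac{197}{418459} = - \frac{35054444736469}{4404280975}$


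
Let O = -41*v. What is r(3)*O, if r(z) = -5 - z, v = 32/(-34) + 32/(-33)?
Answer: -351616/561 ≈ -626.77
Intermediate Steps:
v = -1072/561 (v = 32*(-1/34) + 32*(-1/33) = -16/17 - 32/33 = -1072/561 ≈ -1.9109)
O = 43952/561 (O = -41*(-1072/561) = 43952/561 ≈ 78.346)
r(3)*O = (-5 - 1*3)*(43952/561) = (-5 - 3)*(43952/561) = -8*43952/561 = -351616/561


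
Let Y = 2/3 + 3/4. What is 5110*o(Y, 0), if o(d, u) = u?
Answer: 0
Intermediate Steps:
Y = 17/12 (Y = 2*(⅓) + 3*(¼) = ⅔ + ¾ = 17/12 ≈ 1.4167)
5110*o(Y, 0) = 5110*0 = 0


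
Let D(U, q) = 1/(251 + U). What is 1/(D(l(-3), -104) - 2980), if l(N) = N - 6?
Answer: -242/721159 ≈ -0.00033557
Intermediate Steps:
l(N) = -6 + N
1/(D(l(-3), -104) - 2980) = 1/(1/(251 + (-6 - 3)) - 2980) = 1/(1/(251 - 9) - 2980) = 1/(1/242 - 2980) = 1/(-721159/242) = -242/721159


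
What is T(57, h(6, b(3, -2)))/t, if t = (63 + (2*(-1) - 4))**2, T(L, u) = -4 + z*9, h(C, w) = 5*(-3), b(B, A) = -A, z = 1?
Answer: 5/3249 ≈ 0.0015389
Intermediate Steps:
h(C, w) = -15
T(L, u) = 5 (T(L, u) = -4 + 1*9 = -4 + 9 = 5)
t = 3249 (t = (63 + (-2 - 4))**2 = (63 - 6)**2 = 57**2 = 3249)
T(57, h(6, b(3, -2)))/t = 5/3249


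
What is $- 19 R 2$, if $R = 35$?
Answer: $-1330$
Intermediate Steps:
$- 19 R 2 = \left(-19\right) 35 \cdot 2 = \left(-665\right) 2 = -1330$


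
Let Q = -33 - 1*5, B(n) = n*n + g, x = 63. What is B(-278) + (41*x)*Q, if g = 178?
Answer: -20692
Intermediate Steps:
B(n) = 178 + n² (B(n) = n*n + 178 = n² + 178 = 178 + n²)
Q = -38 (Q = -33 - 5 = -38)
B(-278) + (41*x)*Q = (178 + (-278)²) + (41*63)*(-38) = (178 + 77284) + 2583*(-38) = 77462 - 98154 = -20692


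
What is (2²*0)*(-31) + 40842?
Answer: 40842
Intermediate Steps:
(2²*0)*(-31) + 40842 = (4*0)*(-31) + 40842 = 0*(-31) + 40842 = 0 + 40842 = 40842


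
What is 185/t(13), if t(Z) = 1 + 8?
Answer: 185/9 ≈ 20.556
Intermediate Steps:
t(Z) = 9
185/t(13) = 185/9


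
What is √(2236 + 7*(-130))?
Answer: √1326 ≈ 36.414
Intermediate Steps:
√(2236 + 7*(-130)) = √(2236 - 910) = √1326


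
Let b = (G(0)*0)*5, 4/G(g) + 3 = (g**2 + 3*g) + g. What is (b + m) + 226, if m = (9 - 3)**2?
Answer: 262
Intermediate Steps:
G(g) = 4/(-3 + g**2 + 4*g) (G(g) = 4/(-3 + ((g**2 + 3*g) + g)) = 4/(-3 + (g**2 + 4*g)) = 4/(-3 + g**2 + 4*g))
m = 36 (m = 6**2 = 36)
b = 0 (b = ((4/(-3 + 0**2 + 4*0))*0)*5 = ((4/(-3 + 0 + 0))*0)*5 = ((4/(-3))*0)*5 = ((4*(-1/3))*0)*5 = -4/3*0*5 = 0*5 = 0)
(b + m) + 226 = (0 + 36) + 226 = 36 + 226 = 262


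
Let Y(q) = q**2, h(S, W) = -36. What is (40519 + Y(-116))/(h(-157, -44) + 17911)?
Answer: 2159/715 ≈ 3.0196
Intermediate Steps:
(40519 + Y(-116))/(h(-157, -44) + 17911) = (40519 + (-116)**2)/(-36 + 17911) = (40519 + 13456)/17875 = 53975*(1/17875) = 2159/715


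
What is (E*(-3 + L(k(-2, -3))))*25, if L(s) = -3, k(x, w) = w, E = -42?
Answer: 6300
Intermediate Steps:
(E*(-3 + L(k(-2, -3))))*25 = -42*(-3 - 3)*25 = -42*(-6)*25 = 252*25 = 6300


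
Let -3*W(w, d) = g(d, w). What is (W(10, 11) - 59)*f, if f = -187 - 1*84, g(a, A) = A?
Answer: 50677/3 ≈ 16892.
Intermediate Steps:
W(w, d) = -w/3
f = -271 (f = -187 - 84 = -271)
(W(10, 11) - 59)*f = (-⅓*10 - 59)*(-271) = (-10/3 - 59)*(-271) = -187/3*(-271) = 50677/3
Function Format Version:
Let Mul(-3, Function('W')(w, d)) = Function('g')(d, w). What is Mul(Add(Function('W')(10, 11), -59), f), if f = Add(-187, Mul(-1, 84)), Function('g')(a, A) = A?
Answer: Rational(50677, 3) ≈ 16892.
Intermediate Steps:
Function('W')(w, d) = Mul(Rational(-1, 3), w)
f = -271 (f = Add(-187, -84) = -271)
Mul(Add(Function('W')(10, 11), -59), f) = Mul(Add(Mul(Rational(-1, 3), 10), -59), -271) = Mul(Add(Rational(-10, 3), -59), -271) = Mul(Rational(-187, 3), -271) = Rational(50677, 3)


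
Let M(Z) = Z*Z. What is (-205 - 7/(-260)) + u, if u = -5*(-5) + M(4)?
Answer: -42633/260 ≈ -163.97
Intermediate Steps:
M(Z) = Z²
u = 41 (u = -5*(-5) + 4² = 25 + 16 = 41)
(-205 - 7/(-260)) + u = (-205 - 7/(-260)) + 41 = (-205 - 7*(-1/260)) + 41 = (-205 + 7/260) + 41 = -53293/260 + 41 = -42633/260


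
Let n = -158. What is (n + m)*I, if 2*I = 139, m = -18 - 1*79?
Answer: -35445/2 ≈ -17723.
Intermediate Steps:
m = -97 (m = -18 - 79 = -97)
I = 139/2 (I = (½)*139 = 139/2 ≈ 69.500)
(n + m)*I = (-158 - 97)*(139/2) = -255*139/2 = -35445/2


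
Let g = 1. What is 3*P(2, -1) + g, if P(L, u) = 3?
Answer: 10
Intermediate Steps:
3*P(2, -1) + g = 3*3 + 1 = 9 + 1 = 10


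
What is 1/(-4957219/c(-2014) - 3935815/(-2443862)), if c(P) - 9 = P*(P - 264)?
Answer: 11212196913662/5942370434537 ≈ 1.8868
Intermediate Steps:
c(P) = 9 + P*(-264 + P) (c(P) = 9 + P*(P - 264) = 9 + P*(-264 + P))
1/(-4957219/c(-2014) - 3935815/(-2443862)) = 1/(-4957219/(9 + (-2014)² - 264*(-2014)) - 3935815/(-2443862)) = 1/(-4957219/(9 + 4056196 + 531696) - 3935815*(-1/2443862)) = 1/(-4957219/4587901 + 3935815/2443862) = 1/(5942370434537/11212196913662) = 11212196913662/5942370434537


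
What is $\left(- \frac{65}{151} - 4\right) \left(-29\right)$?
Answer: $\frac{19401}{151} \approx 128.48$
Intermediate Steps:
$\left(- \frac{65}{151} - 4\right) \left(-29\right) = \left(- \frac{669}{151}\right) \left(-29\right) = \frac{19401}{151}$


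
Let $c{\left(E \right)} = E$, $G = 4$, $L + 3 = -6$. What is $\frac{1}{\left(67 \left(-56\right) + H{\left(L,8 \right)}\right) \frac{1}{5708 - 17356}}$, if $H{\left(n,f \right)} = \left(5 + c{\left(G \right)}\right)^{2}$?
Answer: $\frac{11648}{3671} \approx 3.173$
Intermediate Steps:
$L = -9$ ($L = -3 - 6 = -9$)
$H{\left(n,f \right)} = 81$ ($H{\left(n,f \right)} = \left(5 + 4\right)^{2} = 9^{2} = 81$)
$\frac{1}{\left(67 \left(-56\right) + H{\left(L,8 \right)}\right) \frac{1}{5708 - 17356}} = \frac{1}{\left(67 \left(-56\right) + 81\right) \frac{1}{5708 - 17356}} = \frac{1}{\left(-3752 + 81\right) \frac{1}{-11648}} = \frac{1}{\left(-3671\right) \left(- \frac{1}{11648}\right)} = \frac{1}{\frac{3671}{11648}} = \frac{11648}{3671}$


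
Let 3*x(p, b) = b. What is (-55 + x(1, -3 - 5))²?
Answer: 29929/9 ≈ 3325.4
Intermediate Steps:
x(p, b) = b/3
(-55 + x(1, -3 - 5))² = (-55 + (-3 - 5)/3)² = (-55 + (⅓)*(-8))² = (-55 - 8/3)² = (-173/3)² = 29929/9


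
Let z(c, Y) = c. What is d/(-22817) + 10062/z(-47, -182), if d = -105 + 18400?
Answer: -230444519/1072399 ≈ -214.89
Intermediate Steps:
d = 18295
d/(-22817) + 10062/z(-47, -182) = 18295/(-22817) + 10062/(-47) = 18295*(-1/22817) + 10062*(-1/47) = -18295/22817 - 10062/47 = -230444519/1072399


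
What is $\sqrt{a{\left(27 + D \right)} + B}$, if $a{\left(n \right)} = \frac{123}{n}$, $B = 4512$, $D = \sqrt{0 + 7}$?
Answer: $\sqrt{4512 + \frac{123}{27 + \sqrt{7}}} \approx 67.202$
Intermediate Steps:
$D = \sqrt{7} \approx 2.6458$
$\sqrt{a{\left(27 + D \right)} + B} = \sqrt{\frac{123}{27 + \sqrt{7}} + 4512} = \sqrt{4512 + \frac{123}{27 + \sqrt{7}}}$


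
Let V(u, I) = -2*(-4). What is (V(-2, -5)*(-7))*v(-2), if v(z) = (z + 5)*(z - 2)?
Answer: 672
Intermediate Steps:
V(u, I) = 8
v(z) = (-2 + z)*(5 + z) (v(z) = (5 + z)*(-2 + z) = (-2 + z)*(5 + z))
(V(-2, -5)*(-7))*v(-2) = (8*(-7))*(-10 + (-2)² + 3*(-2)) = -56*(-10 + 4 - 6) = -56*(-12) = 672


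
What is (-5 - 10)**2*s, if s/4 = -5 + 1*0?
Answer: -4500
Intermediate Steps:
s = -20 (s = 4*(-5 + 1*0) = 4*(-5 + 0) = 4*(-5) = -20)
(-5 - 10)**2*s = (-5 - 10)**2*(-20) = (-15)**2*(-20) = 225*(-20) = -4500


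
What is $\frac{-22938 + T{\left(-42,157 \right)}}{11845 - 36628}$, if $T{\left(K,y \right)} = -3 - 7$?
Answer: $\frac{22948}{24783} \approx 0.92596$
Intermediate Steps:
$T{\left(K,y \right)} = -10$ ($T{\left(K,y \right)} = -3 - 7 = -10$)
$\frac{-22938 + T{\left(-42,157 \right)}}{11845 - 36628} = \frac{-22938 - 10}{11845 - 36628} = - \frac{22948}{-24783} = \left(-22948\right) \left(- \frac{1}{24783}\right) = \frac{22948}{24783}$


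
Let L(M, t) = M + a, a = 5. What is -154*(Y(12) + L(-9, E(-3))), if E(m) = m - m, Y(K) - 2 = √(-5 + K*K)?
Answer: 308 - 154*√139 ≈ -1507.6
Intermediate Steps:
Y(K) = 2 + √(-5 + K²) (Y(K) = 2 + √(-5 + K*K) = 2 + √(-5 + K²))
E(m) = 0
L(M, t) = 5 + M (L(M, t) = M + 5 = 5 + M)
-154*(Y(12) + L(-9, E(-3))) = -154*((2 + √(-5 + 12²)) + (5 - 9)) = -154*((2 + √(-5 + 144)) - 4) = -154*((2 + √139) - 4) = -154*(-2 + √139) = 308 - 154*√139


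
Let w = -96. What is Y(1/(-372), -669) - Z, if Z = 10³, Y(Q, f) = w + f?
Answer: -1765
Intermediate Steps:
Y(Q, f) = -96 + f
Z = 1000
Y(1/(-372), -669) - Z = (-96 - 669) - 1*1000 = -765 - 1000 = -1765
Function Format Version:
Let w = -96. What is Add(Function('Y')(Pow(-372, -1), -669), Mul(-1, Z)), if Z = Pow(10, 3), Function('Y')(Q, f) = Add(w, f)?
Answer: -1765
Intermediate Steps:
Function('Y')(Q, f) = Add(-96, f)
Z = 1000
Add(Function('Y')(Pow(-372, -1), -669), Mul(-1, Z)) = Add(Add(-96, -669), Mul(-1, 1000)) = Add(-765, -1000) = -1765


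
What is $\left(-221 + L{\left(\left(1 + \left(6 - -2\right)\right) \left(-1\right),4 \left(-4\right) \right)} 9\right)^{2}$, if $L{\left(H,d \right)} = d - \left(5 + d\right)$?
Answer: $70756$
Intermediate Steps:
$L{\left(H,d \right)} = -5$
$\left(-221 + L{\left(\left(1 + \left(6 - -2\right)\right) \left(-1\right),4 \left(-4\right) \right)} 9\right)^{2} = \left(-221 - 45\right)^{2} = \left(-266\right)^{2} = 70756$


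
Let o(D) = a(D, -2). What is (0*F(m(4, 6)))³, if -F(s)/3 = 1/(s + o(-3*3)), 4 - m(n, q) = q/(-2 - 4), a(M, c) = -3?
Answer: 0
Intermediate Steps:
o(D) = -3
m(n, q) = 4 + q/6 (m(n, q) = 4 - q/(-2 - 4) = 4 - q/(-6) = 4 - q*(-1)/6 = 4 - (-1)*q/6 = 4 + q/6)
F(s) = -3/(-3 + s) (F(s) = -3/(s - 3) = -3/(-3 + s))
(0*F(m(4, 6)))³ = (0*(-3/(-3 + (4 + (⅙)*6))))³ = (0*(-3/(-3 + (4 + 1))))³ = (0*(-3/(-3 + 5)))³ = (0*(-3/2))³ = 0³ = 0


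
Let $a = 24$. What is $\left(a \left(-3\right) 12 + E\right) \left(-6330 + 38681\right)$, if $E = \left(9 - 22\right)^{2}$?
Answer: $-22483945$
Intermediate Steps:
$E = 169$ ($E = \left(-13\right)^{2} = 169$)
$\left(a \left(-3\right) 12 + E\right) \left(-6330 + 38681\right) = \left(24 \left(-3\right) 12 + 169\right) \left(-6330 + 38681\right) = \left(\left(-72\right) 12 + 169\right) 32351 = \left(-864 + 169\right) 32351 = \left(-695\right) 32351 = -22483945$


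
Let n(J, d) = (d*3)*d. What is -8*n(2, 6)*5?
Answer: -4320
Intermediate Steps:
n(J, d) = 3*d² (n(J, d) = (3*d)*d = 3*d²)
-8*n(2, 6)*5 = -24*6²*5 = -24*36*5 = -8*108*5 = -864*5 = -4320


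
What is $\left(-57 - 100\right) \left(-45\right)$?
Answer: $7065$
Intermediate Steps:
$\left(-57 - 100\right) \left(-45\right) = \left(-157\right) \left(-45\right) = 7065$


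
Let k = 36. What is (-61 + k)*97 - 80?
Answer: -2505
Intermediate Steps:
(-61 + k)*97 - 80 = (-61 + 36)*97 - 80 = -25*97 - 80 = -2425 - 80 = -2505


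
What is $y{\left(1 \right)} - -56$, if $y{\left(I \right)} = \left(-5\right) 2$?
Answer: $46$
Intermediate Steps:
$y{\left(I \right)} = -10$
$y{\left(1 \right)} - -56 = -10 - -56 = -10 + 56 = 46$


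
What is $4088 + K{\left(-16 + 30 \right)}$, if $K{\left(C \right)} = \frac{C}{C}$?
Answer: $4089$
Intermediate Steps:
$K{\left(C \right)} = 1$
$4088 + K{\left(-16 + 30 \right)} = 4088 + 1 = 4089$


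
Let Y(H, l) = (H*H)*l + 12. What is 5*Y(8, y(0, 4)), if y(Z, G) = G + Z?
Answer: 1340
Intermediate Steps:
Y(H, l) = 12 + l*H² (Y(H, l) = H²*l + 12 = l*H² + 12 = 12 + l*H²)
5*Y(8, y(0, 4)) = 5*(12 + (4 + 0)*8²) = 5*(12 + 4*64) = 5*(12 + 256) = 5*268 = 1340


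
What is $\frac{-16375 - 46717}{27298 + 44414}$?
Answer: $- \frac{15773}{17928} \approx -0.8798$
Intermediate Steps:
$\frac{-16375 - 46717}{27298 + 44414} = - \frac{63092}{71712} = \left(-63092\right) \frac{1}{71712} = - \frac{15773}{17928}$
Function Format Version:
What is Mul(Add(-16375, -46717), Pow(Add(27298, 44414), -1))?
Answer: Rational(-15773, 17928) ≈ -0.87980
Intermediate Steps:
Mul(Add(-16375, -46717), Pow(Add(27298, 44414), -1)) = Mul(-63092, Pow(71712, -1)) = Mul(-63092, Rational(1, 71712)) = Rational(-15773, 17928)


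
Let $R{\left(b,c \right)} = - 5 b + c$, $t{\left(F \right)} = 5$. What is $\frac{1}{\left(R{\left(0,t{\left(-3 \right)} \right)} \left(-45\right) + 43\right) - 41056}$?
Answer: $- \frac{1}{41238} \approx -2.4249 \cdot 10^{-5}$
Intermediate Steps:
$R{\left(b,c \right)} = c - 5 b$
$\frac{1}{\left(R{\left(0,t{\left(-3 \right)} \right)} \left(-45\right) + 43\right) - 41056} = \frac{1}{\left(\left(5 - 0\right) \left(-45\right) + 43\right) - 41056} = \frac{1}{\left(\left(5 + 0\right) \left(-45\right) + 43\right) - 41056} = \frac{1}{\left(5 \left(-45\right) + 43\right) - 41056} = \frac{1}{\left(-225 + 43\right) - 41056} = \frac{1}{-182 - 41056} = \frac{1}{-41238} = - \frac{1}{41238}$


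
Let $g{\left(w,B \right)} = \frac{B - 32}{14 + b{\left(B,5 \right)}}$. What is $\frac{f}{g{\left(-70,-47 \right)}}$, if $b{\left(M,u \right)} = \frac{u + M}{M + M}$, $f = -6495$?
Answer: $\frac{4410105}{3713} \approx 1187.7$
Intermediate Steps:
$b{\left(M,u \right)} = \frac{M + u}{2 M}$
$g{\left(w,B \right)} = \frac{-32 + B}{14 + \frac{5 + B}{2 B}}$ ($g{\left(w,B \right)} = \frac{B - 32}{14 + \frac{B + 5}{2 B}} = \frac{-32 + B}{14 + \frac{5 + B}{2 B}}$)
$\frac{f}{g{\left(-70,-47 \right)}} = - \frac{6495}{2 \left(-47\right) \frac{1}{5 + 29 \left(-47\right)} \left(-32 - 47\right)} = - \frac{6495}{2 \left(-47\right) \frac{1}{5 - 1363} \left(-79\right)} = - \frac{6495}{2 \left(-47\right) \frac{1}{-1358} \left(-79\right)} = - \frac{6495}{2 \left(-47\right) \left(- \frac{1}{1358}\right) \left(-79\right)} = - \frac{6495}{- \frac{3713}{679}} = \left(-6495\right) \left(- \frac{679}{3713}\right) = \frac{4410105}{3713}$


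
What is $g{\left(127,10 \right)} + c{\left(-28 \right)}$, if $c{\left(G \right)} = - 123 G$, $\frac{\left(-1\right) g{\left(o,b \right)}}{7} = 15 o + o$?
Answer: $-10780$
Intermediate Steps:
$g{\left(o,b \right)} = - 112 o$ ($g{\left(o,b \right)} = - 7 \left(15 o + o\right) = - 7 \cdot 16 o = - 112 o$)
$g{\left(127,10 \right)} + c{\left(-28 \right)} = \left(-112\right) 127 - -3444 = -14224 + 3444 = -10780$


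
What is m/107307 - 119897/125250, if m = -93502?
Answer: -8192304293/4480067250 ≈ -1.8286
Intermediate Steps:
m/107307 - 119897/125250 = -93502/107307 - 119897/125250 = -8192304293/4480067250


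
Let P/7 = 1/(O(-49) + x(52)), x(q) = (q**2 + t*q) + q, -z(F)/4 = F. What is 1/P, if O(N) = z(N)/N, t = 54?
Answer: 5560/7 ≈ 794.29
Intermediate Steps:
z(F) = -4*F
O(N) = -4 (O(N) = (-4*N)/N = -4)
x(q) = q**2 + 55*q (x(q) = (q**2 + 54*q) + q = q**2 + 55*q)
P = 7/5560 (P = 7/(-4 + 52*(55 + 52)) = 7/(-4 + 52*107) = 7/(-4 + 5564) = 7/5560 ≈ 0.0012590)
1/P = 1/(7/5560) = 5560/7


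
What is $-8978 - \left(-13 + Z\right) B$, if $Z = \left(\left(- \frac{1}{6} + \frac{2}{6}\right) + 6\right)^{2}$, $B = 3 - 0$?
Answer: $- \frac{108637}{12} \approx -9053.1$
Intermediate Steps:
$B = 3$ ($B = 3 + 0 = 3$)
$Z = \frac{1369}{36}$ ($Z = \left(\left(\left(-1\right) \frac{1}{6} + 2 \cdot \frac{1}{6}\right) + 6\right)^{2} = \left(\left(- \frac{1}{6} + \frac{1}{3}\right) + 6\right)^{2} = \left(\frac{1}{6} + 6\right)^{2} = \left(\frac{37}{6}\right)^{2} = \frac{1369}{36} \approx 38.028$)
$-8978 - \left(-13 + Z\right) B = -8978 - \left(-13 + \frac{1369}{36}\right) 3 = -8978 - \frac{901}{36} \cdot 3 = -8978 - \frac{901}{12} = - \frac{108637}{12}$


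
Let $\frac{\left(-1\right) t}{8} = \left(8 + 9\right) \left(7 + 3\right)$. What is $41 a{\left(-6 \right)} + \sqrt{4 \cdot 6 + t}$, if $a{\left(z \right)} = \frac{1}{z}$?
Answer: $- \frac{41}{6} + 2 i \sqrt{334} \approx -6.8333 + 36.551 i$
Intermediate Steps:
$t = -1360$ ($t = - 8 \left(8 + 9\right) \left(7 + 3\right) = - 8 \cdot 17 \cdot 10 = \left(-8\right) 170 = -1360$)
$41 a{\left(-6 \right)} + \sqrt{4 \cdot 6 + t} = \frac{41}{-6} + \sqrt{4 \cdot 6 - 1360} = 41 \left(- \frac{1}{6}\right) + \sqrt{24 - 1360} = - \frac{41}{6} + \sqrt{-1336} = - \frac{41}{6} + 2 i \sqrt{334}$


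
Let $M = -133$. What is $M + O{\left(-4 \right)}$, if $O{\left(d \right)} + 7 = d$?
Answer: $-144$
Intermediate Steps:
$O{\left(d \right)} = -7 + d$
$M + O{\left(-4 \right)} = -133 - 11 = -144$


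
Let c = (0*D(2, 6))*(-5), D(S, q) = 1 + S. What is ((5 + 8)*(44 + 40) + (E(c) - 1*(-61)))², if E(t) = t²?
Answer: 1329409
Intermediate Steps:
c = 0 (c = (0*(1 + 2))*(-5) = (0*3)*(-5) = 0*(-5) = 0)
((5 + 8)*(44 + 40) + (E(c) - 1*(-61)))² = ((5 + 8)*(44 + 40) + (0² - 1*(-61)))² = (13*84 + (0 + 61))² = (1092 + 61)² = 1153² = 1329409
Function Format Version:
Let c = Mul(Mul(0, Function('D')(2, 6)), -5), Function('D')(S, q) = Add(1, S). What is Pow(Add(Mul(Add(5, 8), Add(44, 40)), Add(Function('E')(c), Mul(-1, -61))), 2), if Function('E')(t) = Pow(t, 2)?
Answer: 1329409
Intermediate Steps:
c = 0 (c = Mul(Mul(0, Add(1, 2)), -5) = Mul(Mul(0, 3), -5) = Mul(0, -5) = 0)
Pow(Add(Mul(Add(5, 8), Add(44, 40)), Add(Function('E')(c), Mul(-1, -61))), 2) = Pow(Add(Mul(Add(5, 8), Add(44, 40)), Add(Pow(0, 2), Mul(-1, -61))), 2) = Pow(Add(Mul(13, 84), Add(0, 61)), 2) = Pow(Add(1092, 61), 2) = Pow(1153, 2) = 1329409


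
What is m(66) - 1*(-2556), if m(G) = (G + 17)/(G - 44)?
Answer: 56315/22 ≈ 2559.8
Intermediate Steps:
m(G) = (17 + G)/(-44 + G)
m(66) - 1*(-2556) = (17 + 66)/(-44 + 66) - 1*(-2556) = 83/22 + 2556 = 56315/22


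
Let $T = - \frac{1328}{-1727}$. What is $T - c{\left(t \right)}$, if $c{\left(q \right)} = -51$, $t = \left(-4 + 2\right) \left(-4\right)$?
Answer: $\frac{89405}{1727} \approx 51.769$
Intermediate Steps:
$T = \frac{1328}{1727}$ ($T = \left(-1328\right) \left(- \frac{1}{1727}\right) = \frac{1328}{1727} \approx 0.76896$)
$t = 8$ ($t = \left(-2\right) \left(-4\right) = 8$)
$T - c{\left(t \right)} = \frac{1328}{1727} - -51 = \frac{1328}{1727} + 51 = \frac{89405}{1727}$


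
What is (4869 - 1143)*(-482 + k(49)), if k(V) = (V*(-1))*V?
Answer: -10742058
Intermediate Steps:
k(V) = -V**2 (k(V) = (-V)*V = -V**2)
(4869 - 1143)*(-482 + k(49)) = (4869 - 1143)*(-482 - 1*49**2) = 3726*(-482 - 1*2401) = 3726*(-482 - 2401) = 3726*(-2883) = -10742058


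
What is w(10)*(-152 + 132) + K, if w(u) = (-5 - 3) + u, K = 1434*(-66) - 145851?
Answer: -240535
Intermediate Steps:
K = -240495 (K = -94644 - 145851 = -240495)
w(u) = -8 + u
w(10)*(-152 + 132) + K = (-8 + 10)*(-152 + 132) - 240495 = 2*(-20) - 240495 = -40 - 240495 = -240535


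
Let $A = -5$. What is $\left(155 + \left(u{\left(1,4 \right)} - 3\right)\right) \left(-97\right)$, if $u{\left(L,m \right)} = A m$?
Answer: $-12804$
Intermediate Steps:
$u{\left(L,m \right)} = - 5 m$
$\left(155 + \left(u{\left(1,4 \right)} - 3\right)\right) \left(-97\right) = \left(155 - 23\right) \left(-97\right) = 132 \left(-97\right) = -12804$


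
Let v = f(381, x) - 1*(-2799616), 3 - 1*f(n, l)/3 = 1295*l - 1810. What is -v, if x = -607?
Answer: -5163250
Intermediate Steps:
f(n, l) = 5439 - 3885*l (f(n, l) = 9 - 3*(1295*l - 1810) = 9 - 3*(-1810 + 1295*l) = 9 + (5430 - 3885*l) = 5439 - 3885*l)
v = 5163250 (v = (5439 - 3885*(-607)) - 1*(-2799616) = (5439 + 2358195) + 2799616 = 2363634 + 2799616 = 5163250)
-v = -1*5163250 = -5163250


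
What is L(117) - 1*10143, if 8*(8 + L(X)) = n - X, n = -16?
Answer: -81341/8 ≈ -10168.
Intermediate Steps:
L(X) = -10 - X/8 (L(X) = -8 + (-16 - X)/8 = -8 + (-2 - X/8) = -10 - X/8)
L(117) - 1*10143 = (-10 - 1/8*117) - 1*10143 = (-10 - 117/8) - 10143 = -197/8 - 10143 = -81341/8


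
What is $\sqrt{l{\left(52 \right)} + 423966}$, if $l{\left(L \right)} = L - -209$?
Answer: $\sqrt{424227} \approx 651.33$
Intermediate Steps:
$l{\left(L \right)} = 209 + L$ ($l{\left(L \right)} = L + 209 = 209 + L$)
$\sqrt{l{\left(52 \right)} + 423966} = \sqrt{\left(209 + 52\right) + 423966} = \sqrt{261 + 423966} = \sqrt{424227}$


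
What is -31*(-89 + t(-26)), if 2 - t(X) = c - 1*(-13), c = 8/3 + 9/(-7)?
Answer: 65999/21 ≈ 3142.8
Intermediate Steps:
c = 29/21 (c = 8*(1/3) + 9*(-1/7) = 8/3 - 9/7 = 29/21 ≈ 1.3810)
t(X) = -260/21 (t(X) = 2 - (29/21 - 1*(-13)) = 2 - (29/21 + 13) = 2 - 1*302/21 = 2 - 302/21 = -260/21)
-31*(-89 + t(-26)) = -31*(-89 - 260/21) = -31*(-2129/21) = 65999/21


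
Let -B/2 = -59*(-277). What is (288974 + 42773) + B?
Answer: 299061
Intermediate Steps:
B = -32686 (B = -(-118)*(-277) = -2*16343 = -32686)
(288974 + 42773) + B = (288974 + 42773) - 32686 = 331747 - 32686 = 299061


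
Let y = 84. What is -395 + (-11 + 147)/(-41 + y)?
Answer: -16849/43 ≈ -391.84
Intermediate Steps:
-395 + (-11 + 147)/(-41 + y) = -395 + (-11 + 147)/(-41 + 84) = -395 + 136/43 = -16849/43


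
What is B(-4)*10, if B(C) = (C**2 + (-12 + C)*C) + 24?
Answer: 1040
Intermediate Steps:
B(C) = 24 + C**2 + C*(-12 + C) (B(C) = (C**2 + C*(-12 + C)) + 24 = 24 + C**2 + C*(-12 + C))
B(-4)*10 = (24 - 12*(-4) + 2*(-4)**2)*10 = (24 + 48 + 2*16)*10 = (24 + 48 + 32)*10 = 104*10 = 1040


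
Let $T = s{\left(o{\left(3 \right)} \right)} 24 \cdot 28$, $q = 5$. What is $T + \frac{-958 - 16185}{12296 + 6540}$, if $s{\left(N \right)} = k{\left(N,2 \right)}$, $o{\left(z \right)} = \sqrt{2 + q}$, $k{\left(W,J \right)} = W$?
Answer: $- \frac{17143}{18836} + 672 \sqrt{7} \approx 1777.0$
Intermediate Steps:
$o{\left(z \right)} = \sqrt{7}$ ($o{\left(z \right)} = \sqrt{2 + 5} = \sqrt{7}$)
$s{\left(N \right)} = N$
$T = 672 \sqrt{7}$ ($T = \sqrt{7} \cdot 24 \cdot 28 = 24 \sqrt{7} \cdot 28 = 672 \sqrt{7} \approx 1777.9$)
$T + \frac{-958 - 16185}{12296 + 6540} = 672 \sqrt{7} + \frac{-958 - 16185}{12296 + 6540} = 672 \sqrt{7} - \frac{17143}{18836} = - \frac{17143}{18836} + 672 \sqrt{7}$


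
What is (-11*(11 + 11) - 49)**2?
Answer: 84681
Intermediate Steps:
(-11*(11 + 11) - 49)**2 = (-11*22 - 49)**2 = (-242 - 49)**2 = (-291)**2 = 84681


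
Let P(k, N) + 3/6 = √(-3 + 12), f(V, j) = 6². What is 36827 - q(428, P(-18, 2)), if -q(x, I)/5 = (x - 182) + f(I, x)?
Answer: 38237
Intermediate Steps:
f(V, j) = 36
P(k, N) = 5/2 (P(k, N) = -½ + √(-3 + 12) = -½ + √9 = -½ + 3 = 5/2)
q(x, I) = 730 - 5*x (q(x, I) = -5*((x - 182) + 36) = -5*((-182 + x) + 36) = -5*(-146 + x) = 730 - 5*x)
36827 - q(428, P(-18, 2)) = 36827 - (730 - 5*428) = 36827 - (730 - 2140) = 36827 - 1*(-1410) = 36827 + 1410 = 38237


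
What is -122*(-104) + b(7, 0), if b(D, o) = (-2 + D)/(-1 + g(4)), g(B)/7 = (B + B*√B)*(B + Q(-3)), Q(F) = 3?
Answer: 7447861/587 ≈ 12688.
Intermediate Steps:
g(B) = 7*(3 + B)*(B + B^(3/2)) (g(B) = 7*((B + B*√B)*(B + 3)) = 7*((B + B^(3/2))*(3 + B)) = 7*((3 + B)*(B + B^(3/2))) = 7*(3 + B)*(B + B^(3/2)))
b(D, o) = -2/587 + D/587 (b(D, o) = (-2 + D)/(-1 + (7*4² + 7*4^(5/2) + 21*4 + 21*4^(3/2))) = (-2 + D)/(-1 + (7*16 + 7*32 + 84 + 21*8)) = (-2 + D)/(-1 + (112 + 224 + 84 + 168)) = (-2 + D)/(-1 + 588) = (-2 + D)/587 = (-2 + D)*(1/587) = -2/587 + D/587)
-122*(-104) + b(7, 0) = -122*(-104) + (-2/587 + (1/587)*7) = 12688 + (-2/587 + 7/587) = 12688 + 5/587 = 7447861/587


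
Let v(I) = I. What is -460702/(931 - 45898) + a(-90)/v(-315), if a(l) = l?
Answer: 3314848/314769 ≈ 10.531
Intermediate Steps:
-460702/(931 - 45898) + a(-90)/v(-315) = -460702/(931 - 45898) - 90/(-315) = -460702/(-44967) - 90*(-1/315) = -460702*(-1/44967) + 2/7 = 460702/44967 + 2/7 = 3314848/314769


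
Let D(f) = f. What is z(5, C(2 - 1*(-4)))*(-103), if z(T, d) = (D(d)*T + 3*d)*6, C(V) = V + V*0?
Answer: -29664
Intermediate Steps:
C(V) = V (C(V) = V + 0 = V)
z(T, d) = 18*d + 6*T*d (z(T, d) = (d*T + 3*d)*6 = (T*d + 3*d)*6 = (3*d + T*d)*6 = 18*d + 6*T*d)
z(5, C(2 - 1*(-4)))*(-103) = (6*(2 - 1*(-4))*(3 + 5))*(-103) = (6*(2 + 4)*8)*(-103) = (6*6*8)*(-103) = 288*(-103) = -29664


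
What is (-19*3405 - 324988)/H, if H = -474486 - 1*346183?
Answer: 389683/820669 ≈ 0.47484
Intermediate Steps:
H = -820669 (H = -474486 - 346183 = -820669)
(-19*3405 - 324988)/H = (-19*3405 - 324988)/(-820669) = (-64695 - 324988)*(-1/820669) = -389683*(-1/820669) = 389683/820669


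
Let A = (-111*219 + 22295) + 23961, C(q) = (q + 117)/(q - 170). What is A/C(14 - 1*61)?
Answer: -680357/10 ≈ -68036.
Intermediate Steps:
C(q) = (117 + q)/(-170 + q)
A = 21947 (A = (-24309 + 22295) + 23961 = -2014 + 23961 = 21947)
A/C(14 - 1*61) = 21947/(((117 + (14 - 1*61))/(-170 + (14 - 1*61)))) = 21947/(((117 + (14 - 61))/(-170 + (14 - 61)))) = 21947/(((117 - 47)/(-170 - 47))) = 21947/((70/(-217))) = 21947/((-1/217*70)) = 21947/(-10/31) = 21947*(-31/10) = -680357/10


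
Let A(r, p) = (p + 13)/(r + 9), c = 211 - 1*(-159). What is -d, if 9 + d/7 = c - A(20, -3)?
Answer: -73213/29 ≈ -2524.6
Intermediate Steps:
c = 370 (c = 211 + 159 = 370)
A(r, p) = (13 + p)/(9 + r)
d = 73213/29 (d = -63 + 7*(370 - (13 - 3)/(9 + 20)) = -63 + 7*(370 - 10/29) = -63 + 7*(10720/29) = -63 + 75040/29 = 73213/29 ≈ 2524.6)
-d = -1*73213/29 = -73213/29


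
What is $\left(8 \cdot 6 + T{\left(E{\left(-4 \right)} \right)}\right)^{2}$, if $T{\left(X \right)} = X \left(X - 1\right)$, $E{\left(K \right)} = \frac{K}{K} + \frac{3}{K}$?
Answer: $\frac{585225}{256} \approx 2286.0$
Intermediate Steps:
$E{\left(K \right)} = 1 + \frac{3}{K}$
$T{\left(X \right)} = X \left(-1 + X\right)$
$\left(8 \cdot 6 + T{\left(E{\left(-4 \right)} \right)}\right)^{2} = \left(8 \cdot 6 + \frac{3 - 4}{-4} \left(-1 + \frac{3 - 4}{-4}\right)\right)^{2} = \left(48 + \left(- \frac{1}{4}\right) \left(-1\right) \left(-1 - - \frac{1}{4}\right)\right)^{2} = \left(48 + \frac{-1 + \frac{1}{4}}{4}\right)^{2} = \left(48 + \frac{1}{4} \left(- \frac{3}{4}\right)\right)^{2} = \left(48 - \frac{3}{16}\right)^{2} = \left(\frac{765}{16}\right)^{2} = \frac{585225}{256}$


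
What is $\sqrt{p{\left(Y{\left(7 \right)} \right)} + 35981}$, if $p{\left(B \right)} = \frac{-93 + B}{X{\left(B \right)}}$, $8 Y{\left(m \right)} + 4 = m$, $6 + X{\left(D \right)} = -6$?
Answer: $\frac{\sqrt{2303278}}{8} \approx 189.71$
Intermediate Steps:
$X{\left(D \right)} = -12$ ($X{\left(D \right)} = -6 - 6 = -12$)
$Y{\left(m \right)} = - \frac{1}{2} + \frac{m}{8}$
$p{\left(B \right)} = \frac{31}{4} - \frac{B}{12}$ ($p{\left(B \right)} = \frac{-93 + B}{-12} = \left(-93 + B\right) \left(- \frac{1}{12}\right) = \frac{31}{4} - \frac{B}{12}$)
$\sqrt{p{\left(Y{\left(7 \right)} \right)} + 35981} = \sqrt{\left(\frac{31}{4} - \frac{- \frac{1}{2} + \frac{1}{8} \cdot 7}{12}\right) + 35981} = \sqrt{\left(\frac{31}{4} - \frac{- \frac{1}{2} + \frac{7}{8}}{12}\right) + 35981} = \sqrt{\left(\frac{31}{4} - \frac{1}{32}\right) + 35981} = \sqrt{\frac{247}{32} + 35981} = \sqrt{\frac{1151639}{32}} = \frac{\sqrt{2303278}}{8}$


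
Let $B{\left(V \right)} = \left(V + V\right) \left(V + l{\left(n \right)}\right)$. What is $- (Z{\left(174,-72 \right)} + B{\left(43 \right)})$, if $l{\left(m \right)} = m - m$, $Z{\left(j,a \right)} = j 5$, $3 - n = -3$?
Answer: $-4568$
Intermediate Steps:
$n = 6$ ($n = 3 - -3 = 3 + 3 = 6$)
$Z{\left(j,a \right)} = 5 j$
$l{\left(m \right)} = 0$
$B{\left(V \right)} = 2 V^{2}$ ($B{\left(V \right)} = \left(V + V\right) \left(V + 0\right) = 2 V V = 2 V^{2}$)
$- (Z{\left(174,-72 \right)} + B{\left(43 \right)}) = - (5 \cdot 174 + 2 \cdot 43^{2}) = - (870 + 2 \cdot 1849) = - (870 + 3698) = \left(-1\right) 4568 = -4568$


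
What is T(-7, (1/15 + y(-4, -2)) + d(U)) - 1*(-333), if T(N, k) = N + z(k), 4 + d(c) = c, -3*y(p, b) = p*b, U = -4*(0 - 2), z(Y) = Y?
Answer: 1637/5 ≈ 327.40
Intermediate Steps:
U = 8 (U = -4*(-2) = 8)
y(p, b) = -b*p/3 (y(p, b) = -p*b/3 = -b*p/3)
d(c) = -4 + c
T(N, k) = N + k
T(-7, (1/15 + y(-4, -2)) + d(U)) - 1*(-333) = (-7 + ((1/15 - 1/3*(-2)*(-4)) + (-4 + 8))) - 1*(-333) = (-7 + ((1/15 - 8/3) + 4)) + 333 = (-7 + (-13/5 + 4)) + 333 = (-7 + 7/5) + 333 = -28/5 + 333 = 1637/5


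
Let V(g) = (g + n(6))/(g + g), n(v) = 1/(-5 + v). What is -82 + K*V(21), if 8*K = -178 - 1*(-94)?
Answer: -175/2 ≈ -87.500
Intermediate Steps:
K = -21/2 (K = (-178 - 1*(-94))/8 = (-178 + 94)/8 = (⅛)*(-84) = -21/2 ≈ -10.500)
V(g) = (1 + g)/(2*g) (V(g) = (g + 1/(-5 + 6))/(g + g) = (g + 1/1)/((2*g)) = (g + 1)*(1/(2*g)) = (1 + g)*(1/(2*g)) = (1 + g)/(2*g))
-82 + K*V(21) = -82 - 21*(1 + 21)/(4*21) = -82 - 21*22/(4*21) = -82 - 21/2*11/21 = -82 - 11/2 = -175/2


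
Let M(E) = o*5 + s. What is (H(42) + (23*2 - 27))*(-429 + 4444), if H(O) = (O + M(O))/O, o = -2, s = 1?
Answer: 1112155/14 ≈ 79440.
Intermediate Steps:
M(E) = -9 (M(E) = -2*5 + 1 = -10 + 1 = -9)
H(O) = (-9 + O)/O (H(O) = (O - 9)/O = (-9 + O)/O)
(H(42) + (23*2 - 27))*(-429 + 4444) = ((-9 + 42)/42 + (23*2 - 27))*(-429 + 4444) = ((1/42)*33 + (46 - 27))*4015 = (11/14 + 19)*4015 = (277/14)*4015 = 1112155/14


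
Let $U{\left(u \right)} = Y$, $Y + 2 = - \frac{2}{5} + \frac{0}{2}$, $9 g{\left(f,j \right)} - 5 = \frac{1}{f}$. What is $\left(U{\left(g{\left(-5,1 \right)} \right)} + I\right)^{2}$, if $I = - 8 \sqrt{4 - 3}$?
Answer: $\frac{2704}{25} \approx 108.16$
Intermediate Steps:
$g{\left(f,j \right)} = \frac{5}{9} + \frac{1}{9 f}$
$Y = - \frac{12}{5}$ ($Y = -2 + \left(- \frac{2}{5} + \frac{0}{2}\right) = -2 + \left(\left(-2\right) \frac{1}{5} + 0 \cdot \frac{1}{2}\right) = -2 + \left(- \frac{2}{5} + 0\right) = -2 - \frac{2}{5} = - \frac{12}{5} \approx -2.4$)
$U{\left(u \right)} = - \frac{12}{5}$
$I = -8$ ($I = - 8 \sqrt{1} = \left(-8\right) 1 = -8$)
$\left(U{\left(g{\left(-5,1 \right)} \right)} + I\right)^{2} = \left(- \frac{12}{5} - 8\right)^{2} = \left(- \frac{52}{5}\right)^{2} = \frac{2704}{25}$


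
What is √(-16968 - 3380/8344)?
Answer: I*√73836249998/2086 ≈ 130.26*I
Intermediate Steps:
√(-16968 - 3380/8344) = √(-16968 - 3380*1/8344) = √(-16968 - 845/2086) = √(-35396093/2086) = I*√73836249998/2086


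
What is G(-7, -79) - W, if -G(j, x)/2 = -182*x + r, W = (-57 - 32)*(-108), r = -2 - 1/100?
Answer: -1918199/50 ≈ -38364.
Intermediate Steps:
r = -201/100 (r = -2 - 1*1/100 = -2 - 1/100 = -201/100 ≈ -2.0100)
W = 9612 (W = -89*(-108) = 9612)
G(j, x) = 201/50 + 364*x (G(j, x) = -2*(-182*x - 201/100) = -2*(-201/100 - 182*x) = 201/50 + 364*x)
G(-7, -79) - W = (201/50 + 364*(-79)) - 1*9612 = (201/50 - 28756) - 9612 = -1437599/50 - 9612 = -1918199/50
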